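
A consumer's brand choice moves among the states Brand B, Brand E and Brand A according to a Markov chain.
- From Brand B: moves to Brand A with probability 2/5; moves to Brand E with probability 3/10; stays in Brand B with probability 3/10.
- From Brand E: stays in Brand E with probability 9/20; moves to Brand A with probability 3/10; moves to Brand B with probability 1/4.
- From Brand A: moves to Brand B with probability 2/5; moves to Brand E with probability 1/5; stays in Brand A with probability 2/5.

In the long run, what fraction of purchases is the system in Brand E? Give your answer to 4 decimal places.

Let the stationary distribution be π with π = πP and π_1 + π_2 + π_3 = 1.
π_1 = 0.3·π_1 + 0.25·π_2 + 0.4·π_3
π_2 = 0.3·π_1 + 0.45·π_2 + 0.2·π_3
Solving with the normalization constraint gives π = (0.3214, 0.3095, 0.3690).
So the stationary probability of Brand E is 0.3095.

0.3095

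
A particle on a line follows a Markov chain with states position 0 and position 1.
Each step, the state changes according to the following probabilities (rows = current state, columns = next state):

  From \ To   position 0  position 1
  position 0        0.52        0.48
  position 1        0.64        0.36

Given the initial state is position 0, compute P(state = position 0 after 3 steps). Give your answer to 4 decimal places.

0.5707

Propagate the distribution vector 3 steps from position 0.
After 0 steps: (1.0000, 0.0000)
After 1 step: (0.5200, 0.4800)
After 2 steps: (0.5776, 0.4224)
After 3 steps: (0.5707, 0.4293)
P(in position 0 after 3 steps) = 0.5707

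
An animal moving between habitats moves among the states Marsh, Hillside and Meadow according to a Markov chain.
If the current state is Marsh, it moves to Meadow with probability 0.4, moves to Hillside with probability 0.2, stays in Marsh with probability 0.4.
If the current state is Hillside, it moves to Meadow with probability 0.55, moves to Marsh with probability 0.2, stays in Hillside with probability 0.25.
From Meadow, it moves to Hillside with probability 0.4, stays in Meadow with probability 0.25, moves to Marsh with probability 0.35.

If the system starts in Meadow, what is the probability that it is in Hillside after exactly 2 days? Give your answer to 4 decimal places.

Sum over the intermediate state after 1 day:
P = P(Meadow→Marsh)·P(Marsh→Hillside) + P(Meadow→Hillside)·P(Hillside→Hillside) + P(Meadow→Meadow)·P(Meadow→Hillside)
  = 0.35×0.2 + 0.4×0.25 + 0.25×0.4
  = 0.0700 + 0.1000 + 0.1000 = 0.2700

0.2700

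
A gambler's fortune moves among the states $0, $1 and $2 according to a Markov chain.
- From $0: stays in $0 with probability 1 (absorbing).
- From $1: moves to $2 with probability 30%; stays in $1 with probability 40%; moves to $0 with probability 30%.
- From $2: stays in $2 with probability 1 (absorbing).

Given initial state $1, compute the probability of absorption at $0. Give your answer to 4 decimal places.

0.5000

Let h(s) be the probability of absorption at $0 starting from transient state s. Then h($0) = 1 and h($2) = 0. By first-step analysis:
h($1) = 0.3·1 + 0.4·h($1) + 0.3·0
Solving: h($1) = 0.5000.
Starting from $1, the probability is 0.5000.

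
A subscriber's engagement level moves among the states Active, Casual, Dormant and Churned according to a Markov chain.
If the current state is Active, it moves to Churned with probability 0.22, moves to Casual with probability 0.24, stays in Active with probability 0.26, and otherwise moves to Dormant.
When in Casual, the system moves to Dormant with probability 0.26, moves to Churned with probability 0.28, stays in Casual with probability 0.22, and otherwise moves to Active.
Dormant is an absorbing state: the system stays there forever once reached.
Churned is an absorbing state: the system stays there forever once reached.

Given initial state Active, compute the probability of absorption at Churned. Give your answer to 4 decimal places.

Let h(s) be the probability of absorption at Churned starting from transient state s. Then h(Churned) = 1 and h(Dormant) = 0. By first-step analysis:
h(Active) = 0.26·h(Active) + 0.24·h(Casual) + 0.28·0 + 0.22·1
h(Casual) = 0.24·h(Active) + 0.22·h(Casual) + 0.26·0 + 0.28·1
Solving: h(Active) = 0.4596, h(Casual) = 0.5004.
Starting from Active, the probability is 0.4596.

0.4596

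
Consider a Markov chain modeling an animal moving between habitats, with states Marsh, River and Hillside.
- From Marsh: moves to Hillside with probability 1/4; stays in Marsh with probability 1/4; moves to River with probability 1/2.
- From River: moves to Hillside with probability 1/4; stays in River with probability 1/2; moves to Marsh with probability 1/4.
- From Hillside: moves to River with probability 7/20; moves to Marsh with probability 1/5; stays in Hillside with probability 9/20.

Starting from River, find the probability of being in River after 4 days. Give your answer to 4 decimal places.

0.4535

Propagate the distribution vector 4 days from River.
After 0 days: (0.0000, 1.0000, 0.0000)
After 1 day: (0.2500, 0.5000, 0.2500)
After 2 days: (0.2375, 0.4625, 0.3000)
After 3 days: (0.2350, 0.4550, 0.3100)
After 4 days: (0.2345, 0.4535, 0.3120)
P(in River after 4 days) = 0.4535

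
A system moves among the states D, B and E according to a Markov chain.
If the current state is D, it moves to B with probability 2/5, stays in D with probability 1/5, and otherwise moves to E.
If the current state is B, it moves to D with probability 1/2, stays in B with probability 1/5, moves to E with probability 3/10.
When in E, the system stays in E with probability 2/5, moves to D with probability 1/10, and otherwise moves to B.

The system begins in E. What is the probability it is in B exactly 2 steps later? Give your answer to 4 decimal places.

0.3400

Sum over the intermediate state after 1 step:
P = P(E→D)·P(D→B) + P(E→B)·P(B→B) + P(E→E)·P(E→B)
  = 0.1×0.4 + 0.5×0.2 + 0.4×0.5
  = 0.0400 + 0.1000 + 0.2000 = 0.3400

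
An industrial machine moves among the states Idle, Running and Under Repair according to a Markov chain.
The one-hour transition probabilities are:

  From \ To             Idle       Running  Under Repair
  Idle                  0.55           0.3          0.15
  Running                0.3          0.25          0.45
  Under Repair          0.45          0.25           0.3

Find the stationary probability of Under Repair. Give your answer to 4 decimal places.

Let the stationary distribution be π with π = πP and π_1 + π_2 + π_3 = 1.
π_1 = 0.55·π_1 + 0.3·π_2 + 0.45·π_3
π_2 = 0.3·π_1 + 0.25·π_2 + 0.25·π_3
Solving with the normalization constraint gives π = (0.4545, 0.2727, 0.2727).
So the stationary probability of Under Repair is 0.2727.

0.2727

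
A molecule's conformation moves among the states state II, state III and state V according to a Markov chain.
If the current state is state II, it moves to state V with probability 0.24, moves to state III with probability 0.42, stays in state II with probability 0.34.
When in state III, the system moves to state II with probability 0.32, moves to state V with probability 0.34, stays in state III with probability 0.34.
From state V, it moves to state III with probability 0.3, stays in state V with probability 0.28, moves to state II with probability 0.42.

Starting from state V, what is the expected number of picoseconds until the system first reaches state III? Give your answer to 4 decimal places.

Let t(s) be the expected number of picoseconds to first reach state III from state s, with t(state III) = 0. Conditioning on the first picosecond:
t(state II) = 1 + 0.34·t(state II) + 0.24·t(state V)
t(state V) = 1 + 0.42·t(state II) + 0.28·t(state V)
Solving: t(state II) = 2.5641, t(state V) = 2.8846.
Expected picoseconds from state V to state III: 2.8846.

2.8846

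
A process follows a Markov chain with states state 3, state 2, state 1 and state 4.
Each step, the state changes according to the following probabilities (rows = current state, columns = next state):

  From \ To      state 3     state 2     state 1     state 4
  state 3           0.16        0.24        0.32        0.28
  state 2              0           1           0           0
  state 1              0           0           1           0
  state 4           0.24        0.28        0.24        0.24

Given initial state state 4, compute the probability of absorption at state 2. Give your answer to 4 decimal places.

0.5126

Let h(s) be the probability of absorption at state 2 starting from transient state s. Then h(state 2) = 1 and h(state 1) = 0. By first-step analysis:
h(state 3) = 0.16·h(state 3) + 0.24·1 + 0.32·0 + 0.28·h(state 4)
h(state 4) = 0.24·h(state 3) + 0.28·1 + 0.24·0 + 0.24·h(state 4)
Solving: h(state 3) = 0.4566, h(state 4) = 0.5126.
Starting from state 4, the probability is 0.5126.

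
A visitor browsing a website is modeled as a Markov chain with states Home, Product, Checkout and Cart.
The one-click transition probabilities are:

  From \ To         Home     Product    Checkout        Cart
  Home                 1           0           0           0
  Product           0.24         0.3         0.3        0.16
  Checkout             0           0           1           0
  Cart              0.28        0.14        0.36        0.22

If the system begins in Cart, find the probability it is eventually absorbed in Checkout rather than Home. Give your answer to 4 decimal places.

Let h(s) be the probability of absorption at Checkout starting from transient state s. Then h(Checkout) = 1 and h(Home) = 0. By first-step analysis:
h(Product) = 0.24·0 + 0.3·h(Product) + 0.3·1 + 0.16·h(Cart)
h(Cart) = 0.28·0 + 0.14·h(Product) + 0.36·1 + 0.22·h(Cart)
Solving: h(Product) = 0.5569, h(Cart) = 0.5615.
Starting from Cart, the probability is 0.5615.

0.5615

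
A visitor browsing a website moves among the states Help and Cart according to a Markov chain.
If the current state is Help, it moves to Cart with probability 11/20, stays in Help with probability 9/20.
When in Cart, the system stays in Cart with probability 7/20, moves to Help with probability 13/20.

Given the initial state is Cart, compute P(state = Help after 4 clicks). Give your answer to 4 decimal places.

Propagate the distribution vector 4 clicks from Cart.
After 0 clicks: (0.0000, 1.0000)
After 1 click: (0.6500, 0.3500)
After 2 clicks: (0.5200, 0.4800)
After 3 clicks: (0.5460, 0.4540)
After 4 clicks: (0.5408, 0.4592)
P(in Help after 4 clicks) = 0.5408

0.5408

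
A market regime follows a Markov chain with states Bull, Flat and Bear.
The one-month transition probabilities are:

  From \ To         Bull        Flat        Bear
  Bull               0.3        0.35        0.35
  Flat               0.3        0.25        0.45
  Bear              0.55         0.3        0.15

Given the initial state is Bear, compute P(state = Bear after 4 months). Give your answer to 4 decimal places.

0.3179

Propagate the distribution vector 4 months from Bear.
After 0 months: (0.0000, 0.0000, 1.0000)
After 1 month: (0.5500, 0.3000, 0.1500)
After 2 months: (0.3375, 0.3125, 0.3500)
After 3 months: (0.3875, 0.3013, 0.3113)
After 4 months: (0.3778, 0.3043, 0.3179)
P(in Bear after 4 months) = 0.3179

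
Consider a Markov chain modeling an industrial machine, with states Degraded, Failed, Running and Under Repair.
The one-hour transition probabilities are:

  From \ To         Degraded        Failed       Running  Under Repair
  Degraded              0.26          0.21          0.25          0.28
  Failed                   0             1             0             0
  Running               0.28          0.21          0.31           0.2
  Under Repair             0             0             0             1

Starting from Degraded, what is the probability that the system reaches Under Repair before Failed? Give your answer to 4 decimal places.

Let h(s) be the probability of absorption at Under Repair starting from transient state s. Then h(Under Repair) = 1 and h(Failed) = 0. By first-step analysis:
h(Degraded) = 0.26·h(Degraded) + 0.21·0 + 0.25·h(Running) + 0.28·1
h(Running) = 0.28·h(Degraded) + 0.21·0 + 0.31·h(Running) + 0.2·1
Solving: h(Degraded) = 0.5520, h(Running) = 0.5138.
Starting from Degraded, the probability is 0.5520.

0.5520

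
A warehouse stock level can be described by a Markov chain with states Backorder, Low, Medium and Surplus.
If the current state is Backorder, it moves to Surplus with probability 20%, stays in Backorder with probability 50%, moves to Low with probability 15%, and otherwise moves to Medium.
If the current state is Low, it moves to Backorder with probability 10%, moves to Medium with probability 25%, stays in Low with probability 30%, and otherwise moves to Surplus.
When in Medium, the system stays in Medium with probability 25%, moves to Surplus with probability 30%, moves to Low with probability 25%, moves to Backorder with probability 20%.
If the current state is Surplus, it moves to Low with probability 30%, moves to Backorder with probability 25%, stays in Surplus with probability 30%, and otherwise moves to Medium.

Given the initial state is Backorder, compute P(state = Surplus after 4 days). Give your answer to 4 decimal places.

0.2825

Propagate the distribution vector 4 days from Backorder.
After 0 days: (1.0000, 0.0000, 0.0000, 0.0000)
After 1 day: (0.5000, 0.1500, 0.1500, 0.2000)
After 2 days: (0.3450, 0.2175, 0.1800, 0.2575)
After 3 days: (0.2946, 0.2393, 0.1898, 0.2764)
After 4 days: (0.2783, 0.2463, 0.1929, 0.2825)
P(in Surplus after 4 days) = 0.2825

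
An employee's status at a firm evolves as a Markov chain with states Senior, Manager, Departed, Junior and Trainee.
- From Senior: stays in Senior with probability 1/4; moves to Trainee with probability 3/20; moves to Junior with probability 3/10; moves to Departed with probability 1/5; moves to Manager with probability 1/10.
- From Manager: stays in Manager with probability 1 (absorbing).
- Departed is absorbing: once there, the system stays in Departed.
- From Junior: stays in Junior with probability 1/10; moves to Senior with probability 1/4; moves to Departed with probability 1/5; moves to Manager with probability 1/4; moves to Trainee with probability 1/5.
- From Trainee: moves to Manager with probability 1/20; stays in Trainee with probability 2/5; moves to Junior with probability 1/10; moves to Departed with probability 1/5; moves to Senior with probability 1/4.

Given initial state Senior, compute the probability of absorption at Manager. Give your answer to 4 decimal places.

Let h(s) be the probability of absorption at Manager starting from transient state s. Then h(Manager) = 1 and h(Departed) = 0. By first-step analysis:
h(Senior) = 0.25·h(Senior) + 0.1·1 + 0.2·0 + 0.3·h(Junior) + 0.15·h(Trainee)
h(Junior) = 0.25·h(Senior) + 0.25·1 + 0.2·0 + 0.1·h(Junior) + 0.2·h(Trainee)
h(Trainee) = 0.25·h(Senior) + 0.05·1 + 0.2·0 + 0.1·h(Junior) + 0.4·h(Trainee)
Solving: h(Senior) = 0.3778, h(Junior) = 0.4530, h(Trainee) = 0.3162.
Starting from Senior, the probability is 0.3778.

0.3778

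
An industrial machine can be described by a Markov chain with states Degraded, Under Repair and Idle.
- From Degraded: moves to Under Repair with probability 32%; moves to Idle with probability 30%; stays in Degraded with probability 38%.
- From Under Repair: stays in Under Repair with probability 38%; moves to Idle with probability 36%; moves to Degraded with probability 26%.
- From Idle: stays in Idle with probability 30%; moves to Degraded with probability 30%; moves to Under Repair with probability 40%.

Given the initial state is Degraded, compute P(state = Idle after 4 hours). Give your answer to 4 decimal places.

Propagate the distribution vector 4 hours from Degraded.
After 0 hours: (1.0000, 0.0000, 0.0000)
After 1 hour: (0.3800, 0.3200, 0.3000)
After 2 hours: (0.3176, 0.3632, 0.3192)
After 3 hours: (0.3109, 0.3673, 0.3218)
After 4 hours: (0.3102, 0.3678, 0.3220)
P(in Idle after 4 hours) = 0.3220

0.3220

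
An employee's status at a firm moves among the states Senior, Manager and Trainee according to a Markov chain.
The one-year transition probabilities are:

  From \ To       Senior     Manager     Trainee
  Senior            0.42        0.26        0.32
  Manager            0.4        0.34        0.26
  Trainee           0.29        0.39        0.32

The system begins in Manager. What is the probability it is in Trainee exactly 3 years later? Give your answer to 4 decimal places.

Propagate the distribution vector 3 years from Manager.
After 0 years: (0.0000, 1.0000, 0.0000)
After 1 year: (0.4000, 0.3400, 0.2600)
After 2 years: (0.3794, 0.3210, 0.2996)
After 3 years: (0.3746, 0.3246, 0.3007)
P(in Trainee after 3 years) = 0.3007

0.3007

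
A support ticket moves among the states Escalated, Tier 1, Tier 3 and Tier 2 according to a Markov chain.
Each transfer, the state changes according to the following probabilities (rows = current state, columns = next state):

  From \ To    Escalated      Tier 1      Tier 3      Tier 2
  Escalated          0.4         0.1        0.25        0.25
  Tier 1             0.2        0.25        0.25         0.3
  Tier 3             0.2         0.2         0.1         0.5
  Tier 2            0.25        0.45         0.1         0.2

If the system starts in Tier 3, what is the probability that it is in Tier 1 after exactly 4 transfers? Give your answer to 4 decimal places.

0.2593

Propagate the distribution vector 4 transfers from Tier 3.
After 0 transfers: (0.0000, 0.0000, 1.0000, 0.0000)
After 1 transfer: (0.2000, 0.2000, 0.1000, 0.5000)
After 2 transfers: (0.2650, 0.3150, 0.1600, 0.2600)
After 3 transfers: (0.2660, 0.2543, 0.1870, 0.2928)
After 4 transfers: (0.2678, 0.2593, 0.1780, 0.2948)
P(in Tier 1 after 4 transfers) = 0.2593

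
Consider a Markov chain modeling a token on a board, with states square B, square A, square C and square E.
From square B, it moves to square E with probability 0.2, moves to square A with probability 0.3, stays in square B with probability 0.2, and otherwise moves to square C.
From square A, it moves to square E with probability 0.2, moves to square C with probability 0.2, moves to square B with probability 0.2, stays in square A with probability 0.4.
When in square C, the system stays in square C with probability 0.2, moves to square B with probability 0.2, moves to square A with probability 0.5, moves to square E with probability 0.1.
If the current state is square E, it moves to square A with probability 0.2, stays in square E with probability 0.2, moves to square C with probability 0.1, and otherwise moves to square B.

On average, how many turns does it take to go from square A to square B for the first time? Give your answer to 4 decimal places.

Let t(s) be the expected number of turns to first reach square B from state s, with t(square B) = 0. Conditioning on the first turn:
t(square A) = 1 + 0.4·t(square A) + 0.2·t(square C) + 0.2·t(square E)
t(square C) = 1 + 0.5·t(square A) + 0.2·t(square C) + 0.1·t(square E)
t(square E) = 1 + 0.2·t(square A) + 0.1·t(square C) + 0.2·t(square E)
Solving: t(square A) = 3.9286, t(square C) = 4.0476, t(square E) = 2.7381.
Expected turns from square A to square B: 3.9286.

3.9286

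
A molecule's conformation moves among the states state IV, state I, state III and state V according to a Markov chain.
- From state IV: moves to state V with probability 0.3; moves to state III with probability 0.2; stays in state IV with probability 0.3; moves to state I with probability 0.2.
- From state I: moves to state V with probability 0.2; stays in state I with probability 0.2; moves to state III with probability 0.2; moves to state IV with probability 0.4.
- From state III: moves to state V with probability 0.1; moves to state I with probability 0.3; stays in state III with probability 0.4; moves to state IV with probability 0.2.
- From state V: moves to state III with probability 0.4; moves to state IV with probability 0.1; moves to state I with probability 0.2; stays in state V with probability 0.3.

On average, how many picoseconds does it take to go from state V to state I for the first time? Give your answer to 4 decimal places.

4.2268

Let t(s) be the expected number of picoseconds to first reach state I from state s, with t(state I) = 0. Conditioning on the first picosecond:
t(state IV) = 1 + 0.3·t(state IV) + 0.2·t(state III) + 0.3·t(state V)
t(state III) = 1 + 0.2·t(state IV) + 0.4·t(state III) + 0.1·t(state V)
t(state V) = 1 + 0.1·t(state IV) + 0.4·t(state III) + 0.3·t(state V)
Solving: t(state IV) = 4.3299, t(state III) = 3.8144, t(state V) = 4.2268.
Expected picoseconds from state V to state I: 4.2268.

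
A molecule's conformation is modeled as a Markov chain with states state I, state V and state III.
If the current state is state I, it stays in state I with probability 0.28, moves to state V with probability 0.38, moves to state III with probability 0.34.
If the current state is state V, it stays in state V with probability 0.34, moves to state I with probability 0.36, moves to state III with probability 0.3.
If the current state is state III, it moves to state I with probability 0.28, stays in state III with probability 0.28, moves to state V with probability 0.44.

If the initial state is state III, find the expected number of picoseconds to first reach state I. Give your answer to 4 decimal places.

3.2051

Let t(s) be the expected number of picoseconds to first reach state I from state s, with t(state I) = 0. Conditioning on the first picosecond:
t(state V) = 1 + 0.34·t(state V) + 0.3·t(state III)
t(state III) = 1 + 0.44·t(state V) + 0.28·t(state III)
Solving: t(state V) = 2.9720, t(state III) = 3.2051.
Expected picoseconds from state III to state I: 3.2051.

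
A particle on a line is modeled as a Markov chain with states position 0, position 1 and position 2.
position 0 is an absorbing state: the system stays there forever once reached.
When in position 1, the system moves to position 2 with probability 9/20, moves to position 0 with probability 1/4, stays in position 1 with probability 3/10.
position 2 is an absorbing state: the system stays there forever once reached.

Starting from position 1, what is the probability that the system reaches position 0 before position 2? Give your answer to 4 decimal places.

Let h(s) be the probability of absorption at position 0 starting from transient state s. Then h(position 0) = 1 and h(position 2) = 0. By first-step analysis:
h(position 1) = 0.25·1 + 0.3·h(position 1) + 0.45·0
Solving: h(position 1) = 0.3571.
Starting from position 1, the probability is 0.3571.

0.3571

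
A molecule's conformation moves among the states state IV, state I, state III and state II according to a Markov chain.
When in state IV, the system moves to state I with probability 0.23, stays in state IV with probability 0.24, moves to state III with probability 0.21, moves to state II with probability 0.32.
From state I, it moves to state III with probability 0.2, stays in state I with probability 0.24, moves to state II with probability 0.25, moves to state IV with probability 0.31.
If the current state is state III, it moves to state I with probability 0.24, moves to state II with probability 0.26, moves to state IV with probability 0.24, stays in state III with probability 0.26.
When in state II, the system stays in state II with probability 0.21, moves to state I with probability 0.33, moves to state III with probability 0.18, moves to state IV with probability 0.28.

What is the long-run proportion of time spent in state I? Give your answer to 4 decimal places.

0.2608

Let the stationary distribution be π with π = πP and π_1 + π_2 + π_3 + π_4 = 1.
π_1 = 0.24·π_1 + 0.31·π_2 + 0.24·π_3 + 0.28·π_4
π_2 = 0.23·π_1 + 0.24·π_2 + 0.24·π_3 + 0.33·π_4
π_3 = 0.21·π_1 + 0.2·π_2 + 0.26·π_3 + 0.18·π_4
Solving with the normalization constraint gives π = (0.2687, 0.2608, 0.2101, 0.2605).
So the stationary probability of state I is 0.2608.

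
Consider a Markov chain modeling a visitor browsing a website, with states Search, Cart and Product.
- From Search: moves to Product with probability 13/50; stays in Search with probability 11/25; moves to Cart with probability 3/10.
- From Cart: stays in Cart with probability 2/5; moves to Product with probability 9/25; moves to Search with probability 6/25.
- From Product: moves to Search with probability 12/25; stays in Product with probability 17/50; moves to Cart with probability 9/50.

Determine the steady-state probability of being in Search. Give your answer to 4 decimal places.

Let the stationary distribution be π with π = πP and π_1 + π_2 + π_3 = 1.
π_1 = 0.44·π_1 + 0.24·π_2 + 0.48·π_3
π_2 = 0.3·π_1 + 0.4·π_2 + 0.18·π_3
Solving with the normalization constraint gives π = (0.3943, 0.2914, 0.3143).
So the stationary probability of Search is 0.3943.

0.3943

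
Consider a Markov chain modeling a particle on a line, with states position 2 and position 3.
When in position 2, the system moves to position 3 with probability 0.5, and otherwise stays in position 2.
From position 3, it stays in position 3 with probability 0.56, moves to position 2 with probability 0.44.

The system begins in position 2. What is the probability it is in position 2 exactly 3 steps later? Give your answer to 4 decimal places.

Propagate the distribution vector 3 steps from position 2.
After 0 steps: (1.0000, 0.0000)
After 1 step: (0.5000, 0.5000)
After 2 steps: (0.4700, 0.5300)
After 3 steps: (0.4682, 0.5318)
P(in position 2 after 3 steps) = 0.4682

0.4682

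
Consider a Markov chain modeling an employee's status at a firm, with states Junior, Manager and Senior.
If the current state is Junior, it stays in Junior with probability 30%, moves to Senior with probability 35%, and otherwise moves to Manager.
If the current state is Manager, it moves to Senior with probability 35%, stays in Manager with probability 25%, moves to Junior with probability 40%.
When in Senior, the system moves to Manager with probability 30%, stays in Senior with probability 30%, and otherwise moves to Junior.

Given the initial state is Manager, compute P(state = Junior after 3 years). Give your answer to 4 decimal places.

Propagate the distribution vector 3 years from Manager.
After 0 years: (0.0000, 1.0000, 0.0000)
After 1 year: (0.4000, 0.2500, 0.3500)
After 2 years: (0.3600, 0.3075, 0.3325)
After 3 years: (0.3640, 0.3026, 0.3334)
P(in Junior after 3 years) = 0.3640

0.3640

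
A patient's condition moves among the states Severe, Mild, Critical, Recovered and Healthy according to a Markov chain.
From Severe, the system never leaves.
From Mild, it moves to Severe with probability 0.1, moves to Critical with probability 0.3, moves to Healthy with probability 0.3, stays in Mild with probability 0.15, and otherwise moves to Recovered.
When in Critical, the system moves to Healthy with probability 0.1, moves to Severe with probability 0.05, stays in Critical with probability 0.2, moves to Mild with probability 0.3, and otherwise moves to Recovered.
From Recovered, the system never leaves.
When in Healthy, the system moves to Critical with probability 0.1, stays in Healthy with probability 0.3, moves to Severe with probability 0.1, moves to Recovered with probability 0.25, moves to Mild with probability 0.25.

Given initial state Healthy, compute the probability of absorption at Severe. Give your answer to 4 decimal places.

0.2744

Let h(s) be the probability of absorption at Severe starting from transient state s. Then h(Severe) = 1 and h(Recovered) = 0. By first-step analysis:
h(Mild) = 0.1·1 + 0.15·h(Mild) + 0.3·h(Critical) + 0.15·0 + 0.3·h(Healthy)
h(Critical) = 0.05·1 + 0.3·h(Mild) + 0.2·h(Critical) + 0.35·0 + 0.1·h(Healthy)
h(Healthy) = 0.1·1 + 0.25·h(Mild) + 0.1·h(Critical) + 0.25·0 + 0.3·h(Healthy)
Solving: h(Mild) = 0.2866, h(Critical) = 0.2043, h(Healthy) = 0.2744.
Starting from Healthy, the probability is 0.2744.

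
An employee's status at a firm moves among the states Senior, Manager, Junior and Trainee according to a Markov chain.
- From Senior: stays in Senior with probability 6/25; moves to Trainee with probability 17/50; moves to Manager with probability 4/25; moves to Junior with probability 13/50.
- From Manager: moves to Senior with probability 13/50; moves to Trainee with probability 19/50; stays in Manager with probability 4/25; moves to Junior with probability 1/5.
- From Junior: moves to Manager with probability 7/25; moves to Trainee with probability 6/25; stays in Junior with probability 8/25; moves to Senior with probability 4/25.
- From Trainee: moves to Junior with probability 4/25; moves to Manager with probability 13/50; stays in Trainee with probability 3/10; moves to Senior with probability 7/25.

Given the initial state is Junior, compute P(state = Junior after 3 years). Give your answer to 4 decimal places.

Propagate the distribution vector 3 years from Junior.
After 0 years: (0.0000, 0.0000, 1.0000, 0.0000)
After 1 year: (0.1600, 0.2800, 0.3200, 0.2400)
After 2 years: (0.2296, 0.2224, 0.2384, 0.3096)
After 3 years: (0.2378, 0.2196, 0.2300, 0.3127)
P(in Junior after 3 years) = 0.2300

0.2300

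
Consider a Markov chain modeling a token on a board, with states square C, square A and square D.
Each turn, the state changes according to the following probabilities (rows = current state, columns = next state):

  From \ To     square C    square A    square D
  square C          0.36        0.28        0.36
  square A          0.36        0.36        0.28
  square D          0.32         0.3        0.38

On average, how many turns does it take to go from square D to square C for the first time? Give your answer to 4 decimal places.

3.0051

Let t(s) be the expected number of turns to first reach square C from state s, with t(square C) = 0. Conditioning on the first turn:
t(square A) = 1 + 0.36·t(square A) + 0.28·t(square D)
t(square D) = 1 + 0.3·t(square A) + 0.38·t(square D)
Solving: t(square A) = 2.8772, t(square D) = 3.0051.
Expected turns from square D to square C: 3.0051.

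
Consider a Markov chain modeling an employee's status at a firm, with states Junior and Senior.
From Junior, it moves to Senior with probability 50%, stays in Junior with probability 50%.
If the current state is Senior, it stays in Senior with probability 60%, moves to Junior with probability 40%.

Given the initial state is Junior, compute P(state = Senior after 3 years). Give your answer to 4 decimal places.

0.5550

Propagate the distribution vector 3 years from Junior.
After 0 years: (1.0000, 0.0000)
After 1 year: (0.5000, 0.5000)
After 2 years: (0.4500, 0.5500)
After 3 years: (0.4450, 0.5550)
P(in Senior after 3 years) = 0.5550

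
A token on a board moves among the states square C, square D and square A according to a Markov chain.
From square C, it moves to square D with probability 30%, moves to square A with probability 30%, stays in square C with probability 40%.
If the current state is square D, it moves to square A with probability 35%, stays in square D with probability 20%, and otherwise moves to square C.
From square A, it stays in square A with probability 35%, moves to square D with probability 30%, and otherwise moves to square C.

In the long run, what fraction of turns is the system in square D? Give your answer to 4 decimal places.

0.2727

Let the stationary distribution be π with π = πP and π_1 + π_2 + π_3 = 1.
π_1 = 0.4·π_1 + 0.45·π_2 + 0.35·π_3
π_2 = 0.3·π_1 + 0.2·π_2 + 0.3·π_3
Solving with the normalization constraint gives π = (0.3971, 0.2727, 0.3301).
So the stationary probability of square D is 0.2727.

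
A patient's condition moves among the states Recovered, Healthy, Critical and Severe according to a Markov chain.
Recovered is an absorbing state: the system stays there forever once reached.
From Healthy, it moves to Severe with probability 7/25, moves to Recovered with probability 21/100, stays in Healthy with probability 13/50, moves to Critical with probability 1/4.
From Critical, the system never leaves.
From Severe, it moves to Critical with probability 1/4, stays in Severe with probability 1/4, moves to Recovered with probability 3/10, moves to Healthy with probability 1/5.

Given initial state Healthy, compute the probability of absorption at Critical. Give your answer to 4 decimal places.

0.5160

Let h(s) be the probability of absorption at Critical starting from transient state s. Then h(Critical) = 1 and h(Recovered) = 0. By first-step analysis:
h(Healthy) = 0.21·0 + 0.26·h(Healthy) + 0.25·1 + 0.28·h(Severe)
h(Severe) = 0.3·0 + 0.2·h(Healthy) + 0.25·1 + 0.25·h(Severe)
Solving: h(Healthy) = 0.5160, h(Severe) = 0.4709.
Starting from Healthy, the probability is 0.5160.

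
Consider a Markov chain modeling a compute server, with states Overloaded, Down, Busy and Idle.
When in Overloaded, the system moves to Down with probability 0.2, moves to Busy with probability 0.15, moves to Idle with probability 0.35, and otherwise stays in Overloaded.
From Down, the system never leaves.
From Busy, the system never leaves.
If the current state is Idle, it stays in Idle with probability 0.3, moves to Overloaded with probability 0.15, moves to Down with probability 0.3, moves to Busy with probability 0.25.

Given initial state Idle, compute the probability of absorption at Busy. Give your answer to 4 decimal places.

0.4514

Let h(s) be the probability of absorption at Busy starting from transient state s. Then h(Busy) = 1 and h(Down) = 0. By first-step analysis:
h(Overloaded) = 0.3·h(Overloaded) + 0.2·0 + 0.15·1 + 0.35·h(Idle)
h(Idle) = 0.15·h(Overloaded) + 0.3·0 + 0.25·1 + 0.3·h(Idle)
Solving: h(Overloaded) = 0.4400, h(Idle) = 0.4514.
Starting from Idle, the probability is 0.4514.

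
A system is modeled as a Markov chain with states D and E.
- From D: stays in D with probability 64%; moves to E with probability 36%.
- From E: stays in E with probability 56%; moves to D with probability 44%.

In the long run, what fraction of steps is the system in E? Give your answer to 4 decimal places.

0.4500

Let the stationary distribution be π with π = πP and π_1 + π_2 = 1.
π_1 = 0.64·π_1 + 0.44·π_2
Solving with the normalization constraint gives π = (0.5500, 0.4500).
So the stationary probability of E is 0.4500.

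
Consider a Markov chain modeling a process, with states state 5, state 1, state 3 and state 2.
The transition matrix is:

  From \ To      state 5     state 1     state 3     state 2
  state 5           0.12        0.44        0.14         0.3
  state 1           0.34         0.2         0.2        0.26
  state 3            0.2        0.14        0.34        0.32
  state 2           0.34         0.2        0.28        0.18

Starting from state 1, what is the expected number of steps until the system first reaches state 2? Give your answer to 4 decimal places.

3.5329

Let t(s) be the expected number of steps to first reach state 2 from state s, with t(state 2) = 0. Conditioning on the first step:
t(state 5) = 1 + 0.12·t(state 5) + 0.44·t(state 1) + 0.14·t(state 3)
t(state 1) = 1 + 0.34·t(state 5) + 0.2·t(state 1) + 0.2·t(state 3)
t(state 3) = 1 + 0.2·t(state 5) + 0.14·t(state 1) + 0.34·t(state 3)
Solving: t(state 5) = 3.4284, t(state 1) = 3.5329, t(state 3) = 3.3035.
Expected steps from state 1 to state 2: 3.5329.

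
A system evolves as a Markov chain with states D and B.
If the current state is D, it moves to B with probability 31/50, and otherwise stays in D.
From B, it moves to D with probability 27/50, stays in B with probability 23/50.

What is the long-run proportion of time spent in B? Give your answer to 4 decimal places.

0.5345

Let the stationary distribution be π with π = πP and π_1 + π_2 = 1.
π_1 = 0.38·π_1 + 0.54·π_2
Solving with the normalization constraint gives π = (0.4655, 0.5345).
So the stationary probability of B is 0.5345.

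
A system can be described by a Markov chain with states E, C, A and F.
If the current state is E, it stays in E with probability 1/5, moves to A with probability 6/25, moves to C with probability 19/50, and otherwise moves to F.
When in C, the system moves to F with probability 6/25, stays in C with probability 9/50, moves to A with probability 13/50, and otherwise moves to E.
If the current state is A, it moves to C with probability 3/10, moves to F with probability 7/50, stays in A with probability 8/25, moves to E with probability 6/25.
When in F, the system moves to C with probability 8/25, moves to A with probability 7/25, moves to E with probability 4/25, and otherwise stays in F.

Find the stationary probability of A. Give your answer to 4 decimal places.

Let the stationary distribution be π with π = πP and π_1 + π_2 + π_3 + π_4 = 1.
π_1 = 0.2·π_1 + 0.32·π_2 + 0.24·π_3 + 0.16·π_4
π_2 = 0.38·π_1 + 0.18·π_2 + 0.3·π_3 + 0.32·π_4
π_3 = 0.24·π_1 + 0.26·π_2 + 0.32·π_3 + 0.28·π_4
Solving with the normalization constraint gives π = (0.2377, 0.2884, 0.2758, 0.1982).
So the stationary probability of A is 0.2758.

0.2758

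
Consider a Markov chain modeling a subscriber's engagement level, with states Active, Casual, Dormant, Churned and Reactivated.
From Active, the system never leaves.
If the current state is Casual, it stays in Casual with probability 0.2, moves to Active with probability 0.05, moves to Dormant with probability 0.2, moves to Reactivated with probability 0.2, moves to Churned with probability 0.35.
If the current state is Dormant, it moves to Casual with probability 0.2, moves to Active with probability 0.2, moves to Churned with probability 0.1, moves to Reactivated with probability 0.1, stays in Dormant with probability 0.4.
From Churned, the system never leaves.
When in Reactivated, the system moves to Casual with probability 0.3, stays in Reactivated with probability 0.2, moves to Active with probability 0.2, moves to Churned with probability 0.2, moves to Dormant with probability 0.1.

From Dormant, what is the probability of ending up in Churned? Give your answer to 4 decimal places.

Let h(s) be the probability of absorption at Churned starting from transient state s. Then h(Churned) = 1 and h(Active) = 0. By first-step analysis:
h(Casual) = 0.05·0 + 0.2·h(Casual) + 0.2·h(Dormant) + 0.35·1 + 0.2·h(Reactivated)
h(Dormant) = 0.2·0 + 0.2·h(Casual) + 0.4·h(Dormant) + 0.1·1 + 0.1·h(Reactivated)
h(Reactivated) = 0.2·0 + 0.3·h(Casual) + 0.1·h(Dormant) + 0.2·1 + 0.2·h(Reactivated)
Solving: h(Casual) = 0.7064, h(Dormant) = 0.4983, h(Reactivated) = 0.5772.
Starting from Dormant, the probability is 0.4983.

0.4983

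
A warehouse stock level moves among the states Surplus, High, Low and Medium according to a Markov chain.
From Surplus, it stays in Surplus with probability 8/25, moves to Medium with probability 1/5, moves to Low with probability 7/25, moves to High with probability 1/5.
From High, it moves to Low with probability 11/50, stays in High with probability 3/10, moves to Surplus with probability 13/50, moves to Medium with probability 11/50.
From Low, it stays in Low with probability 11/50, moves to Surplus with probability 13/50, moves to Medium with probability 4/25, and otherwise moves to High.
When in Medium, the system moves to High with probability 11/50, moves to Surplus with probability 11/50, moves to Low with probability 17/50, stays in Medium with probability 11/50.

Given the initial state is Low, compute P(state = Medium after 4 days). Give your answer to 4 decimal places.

Propagate the distribution vector 4 days from Low.
After 0 days: (0.0000, 0.0000, 1.0000, 0.0000)
After 1 day: (0.2600, 0.3600, 0.2200, 0.1600)
After 2 days: (0.2692, 0.2744, 0.2548, 0.2016)
After 3 days: (0.2681, 0.2722, 0.2603, 0.1993)
After 4 days: (0.2681, 0.2729, 0.2600, 0.1990)
P(in Medium after 4 days) = 0.1990

0.1990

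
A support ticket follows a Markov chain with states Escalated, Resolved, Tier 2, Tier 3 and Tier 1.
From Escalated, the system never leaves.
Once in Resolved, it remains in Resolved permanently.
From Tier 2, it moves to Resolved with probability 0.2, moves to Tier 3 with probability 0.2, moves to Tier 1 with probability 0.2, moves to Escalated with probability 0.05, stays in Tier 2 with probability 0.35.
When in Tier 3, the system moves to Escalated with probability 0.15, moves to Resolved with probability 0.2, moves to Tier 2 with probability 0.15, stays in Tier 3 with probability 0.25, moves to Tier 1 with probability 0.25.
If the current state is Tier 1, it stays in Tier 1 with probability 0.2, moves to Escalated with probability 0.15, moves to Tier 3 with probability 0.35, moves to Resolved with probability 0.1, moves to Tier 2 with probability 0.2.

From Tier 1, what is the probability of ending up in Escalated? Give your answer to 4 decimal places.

Let h(s) be the probability of absorption at Escalated starting from transient state s. Then h(Escalated) = 1 and h(Resolved) = 0. By first-step analysis:
h(Tier 2) = 0.05·1 + 0.2·0 + 0.35·h(Tier 2) + 0.2·h(Tier 3) + 0.2·h(Tier 1)
h(Tier 3) = 0.15·1 + 0.2·0 + 0.15·h(Tier 2) + 0.25·h(Tier 3) + 0.25·h(Tier 1)
h(Tier 1) = 0.15·1 + 0.1·0 + 0.2·h(Tier 2) + 0.35·h(Tier 3) + 0.2·h(Tier 1)
Solving: h(Tier 2) = 0.3485, h(Tier 3) = 0.4229, h(Tier 1) = 0.4596.
Starting from Tier 1, the probability is 0.4596.

0.4596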